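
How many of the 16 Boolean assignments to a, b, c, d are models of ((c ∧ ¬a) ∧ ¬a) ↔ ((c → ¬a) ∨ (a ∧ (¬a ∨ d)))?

Initial set: {(((c ∧ ¬a) ∧ ¬a) ↔ ((c → ¬a) ∨ (a ∧ (¬a ∨ d))))}.
(((c ∧ ¬a) ∧ ¬a) ↔ ((c → ¬a) ∨ (a ∧ (¬a ∨ d)))): β-rule — branch into ((c ∧ ¬a) ∧ ¬a), ((c → ¬a) ∨ (a ∧ (¬a ∨ d)))  //  ¬((c ∧ ¬a) ∧ ¬a), ¬((c → ¬a) ∨ (a ∧ (¬a ∨ d))).
  branch 1 (add ((c ∧ ¬a) ∧ ¬a), ((c → ¬a) ∨ (a ∧ (¬a ∨ d)))):
    ((c ∧ ¬a) ∧ ¬a): α-rule — add (c ∧ ¬a), ¬a.
    (c ∧ ¬a): α-rule — add c, ¬a.
    ((c → ¬a) ∨ (a ∧ (¬a ∨ d))): β-rule — branch into (c → ¬a)  //  (a ∧ (¬a ∨ d)).
      branch 1.1 (add (c → ¬a)):
        (c → ¬a): β-rule — branch into ¬c  //  ¬a.
          branch 1.1.1 (add ¬c):
            × closes — contains both c and ¬c.
          branch 1.1.2 (add ¬a):
            ○ open, literals {a=F, c=T}.
      branch 1.2 (add (a ∧ (¬a ∨ d))):
        (a ∧ (¬a ∨ d)): α-rule — add a, (¬a ∨ d).
        × closes — contains both a and ¬a.
  branch 2 (add ¬((c ∧ ¬a) ∧ ¬a), ¬((c → ¬a) ∨ (a ∧ (¬a ∨ d)))):
    ¬((c → ¬a) ∨ (a ∧ (¬a ∨ d))): α-rule — add ¬(c → ¬a), ¬(a ∧ (¬a ∨ d)).
    ¬(c → ¬a): α-rule — add c, ¬¬a.
    ¬((c ∧ ¬a) ∧ ¬a): β-rule — branch into ¬(c ∧ ¬a)  //  ¬¬a.
      branch 2.1 (add ¬(c ∧ ¬a)):
        ¬(a ∧ (¬a ∨ d)): β-rule — branch into ¬a  //  ¬(¬a ∨ d).
          branch 2.1.1 (add ¬a):
            × closes — contains both a and ¬a.
          branch 2.1.2 (add ¬(¬a ∨ d)):
            ¬(¬a ∨ d): α-rule — add ¬¬a, ¬d.
            ¬(c ∧ ¬a): β-rule — branch into ¬c  //  ¬¬a.
              branch 2.1.2.1 (add ¬c):
                × closes — contains both c and ¬c.
              branch 2.1.2.2 (add ¬¬a):
                ○ open, literals {a=T, c=T, d=F}.
      branch 2.2 (add ¬¬a):
        ¬(a ∧ (¬a ∨ d)): β-rule — branch into ¬a  //  ¬(¬a ∨ d).
          branch 2.2.1 (add ¬a):
            × closes — contains both a and ¬a.
          branch 2.2.2 (add ¬(¬a ∨ d)):
            ¬(¬a ∨ d): α-rule — add ¬¬a, ¬d.
            ○ open, literals {a=T, c=T, d=F}.
5 branches closed, 3 open.
Each open branch fixes some atoms; the unmentioned ones are free. Counting distinct full assignments: branch {a=F, c=T} (b, d) contributes 4 new; branch {a=T, c=T, d=F} (b) contributes 2 new; branch {a=T, c=T, d=F} (b) contributes 0 new. Total: 6.

6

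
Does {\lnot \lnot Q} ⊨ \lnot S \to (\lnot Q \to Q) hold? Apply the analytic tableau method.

Initial set: {\lnot \lnot Q; \lnot (\lnot S \to (\lnot Q \to Q))}.
\lnot \lnot Q: drop double negation, giving Q.
\lnot (\lnot S \to (\lnot Q \to Q)): α-rule — add \lnot S, \lnot (\lnot Q \to Q).
\lnot (\lnot Q \to Q): α-rule — add \lnot Q, \lnot Q.
× closes — contains both Q and \lnot Q.
All 1 branch closes.
Every branch closed, so the premises entail the conclusion.

Yes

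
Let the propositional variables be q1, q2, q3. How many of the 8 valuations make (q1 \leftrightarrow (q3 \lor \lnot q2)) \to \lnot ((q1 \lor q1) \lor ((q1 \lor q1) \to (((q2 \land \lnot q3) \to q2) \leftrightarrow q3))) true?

Initial set: {((q1 \leftrightarrow (q3 \lor \lnot q2)) \to \lnot ((q1 \lor q1) \lor ((q1 \lor q1) \to (((q2 \land \lnot q3) \to q2) \leftrightarrow q3))))}.
((q1 \leftrightarrow (q3 \lor \lnot q2)) \to \lnot ((q1 \lor q1) \lor ((q1 \lor q1) \to (((q2 \land \lnot q3) \to q2) \leftrightarrow q3)))): β-rule — branch into \lnot (q1 \leftrightarrow (q3 \lor \lnot q2))  //  \lnot ((q1 \lor q1) \lor ((q1 \lor q1) \to (((q2 \land \lnot q3) \to q2) \leftrightarrow q3))).
  branch 1 (add \lnot (q1 \leftrightarrow (q3 \lor \lnot q2))):
    \lnot (q1 \leftrightarrow (q3 \lor \lnot q2)): β-rule — branch into q1, \lnot (q3 \lor \lnot q2)  //  \lnot q1, (q3 \lor \lnot q2).
      branch 1.1 (add q1, \lnot (q3 \lor \lnot q2)):
        \lnot (q3 \lor \lnot q2): α-rule — add \lnot q3, \lnot \lnot q2.
        ○ open, literals {q1=T, q2=T, q3=F}.
      branch 1.2 (add \lnot q1, (q3 \lor \lnot q2)):
        (q3 \lor \lnot q2): β-rule — branch into q3  //  \lnot q2.
          branch 1.2.1 (add q3):
            ○ open, literals {q1=F, q3=T}.
          branch 1.2.2 (add \lnot q2):
            ○ open, literals {q1=F, q2=F}.
  branch 2 (add \lnot ((q1 \lor q1) \lor ((q1 \lor q1) \to (((q2 \land \lnot q3) \to q2) \leftrightarrow q3)))):
    \lnot ((q1 \lor q1) \lor ((q1 \lor q1) \to (((q2 \land \lnot q3) \to q2) \leftrightarrow q3))): α-rule — add \lnot (q1 \lor q1), \lnot ((q1 \lor q1) \to (((q2 \land \lnot q3) \to q2) \leftrightarrow q3)).
    \lnot (q1 \lor q1): α-rule — add \lnot q1, \lnot q1.
    \lnot ((q1 \lor q1) \to (((q2 \land \lnot q3) \to q2) \leftrightarrow q3)): α-rule — add (q1 \lor q1), \lnot (((q2 \land \lnot q3) \to q2) \leftrightarrow q3).
    (q1 \lor q1): β-rule — branch into q1  //  q1.
      branch 2.1 (add q1):
        × closes — contains both q1 and \lnot q1.
      branch 2.2 (add q1):
        × closes — contains both q1 and \lnot q1.
2 branches closed, 3 open.
Each open branch fixes some atoms; the unmentioned ones are free. Counting distinct full assignments: branch {q1=T, q2=T, q3=F} (none free) contributes 1 new; branch {q1=F, q3=T} (q2) contributes 2 new; branch {q1=F, q2=F} (q3) contributes 1 new. Total: 4.

4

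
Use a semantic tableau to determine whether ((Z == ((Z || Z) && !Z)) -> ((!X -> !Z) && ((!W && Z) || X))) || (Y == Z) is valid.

Not valid

Assume the negation and expand:
Initial set: {!(((Z == ((Z || Z) && !Z)) -> ((!X -> !Z) && ((!W && Z) || X))) || (Y == Z))}.
!(((Z == ((Z || Z) && !Z)) -> ((!X -> !Z) && ((!W && Z) || X))) || (Y == Z)): α-rule — add !((Z == ((Z || Z) && !Z)) -> ((!X -> !Z) && ((!W && Z) || X))), !(Y == Z).
!((Z == ((Z || Z) && !Z)) -> ((!X -> !Z) && ((!W && Z) || X))): α-rule — add (Z == ((Z || Z) && !Z)), !((!X -> !Z) && ((!W && Z) || X)).
!(Y == Z): β-rule — branch into Y, !Z  //  !Y, Z.
  branch 1 (add Y, !Z):
    (Z == ((Z || Z) && !Z)): β-rule — branch into Z, ((Z || Z) && !Z)  //  !Z, !((Z || Z) && !Z).
      branch 1.1 (add Z, ((Z || Z) && !Z)):
        × closes — contains both Z and !Z.
      branch 1.2 (add !Z, !((Z || Z) && !Z)):
        !((!X -> !Z) && ((!W && Z) || X)): β-rule — branch into !(!X -> !Z)  //  !((!W && Z) || X).
          branch 1.2.1 (add !(!X -> !Z)):
            !(!X -> !Z): α-rule — add !X, !!Z.
            × closes — contains both Z and !Z.
          branch 1.2.2 (add !((!W && Z) || X)):
            !((!W && Z) || X): α-rule — add !(!W && Z), !X.
            !((Z || Z) && !Z): β-rule — branch into !(Z || Z)  //  !!Z.
              branch 1.2.2.1 (add !(Z || Z)):
                !(Z || Z): α-rule — add !Z, !Z.
                !(!W && Z): β-rule — branch into !!W  //  !Z.
                  branch 1.2.2.1.1 (add !!W):
                    ○ open, literals {W=T, X=F, Y=T, Z=F}.
                  branch 1.2.2.1.2 (add !Z):
                    ○ open, literals {X=F, Y=T, Z=F}.
              branch 1.2.2.2 (add !!Z):
                × closes — contains both Z and !Z.
  branch 2 (add !Y, Z):
    (Z == ((Z || Z) && !Z)): β-rule — branch into Z, ((Z || Z) && !Z)  //  !Z, !((Z || Z) && !Z).
      branch 2.1 (add Z, ((Z || Z) && !Z)):
        ((Z || Z) && !Z): α-rule — add (Z || Z), !Z.
        × closes — contains both Z and !Z.
      branch 2.2 (add !Z, !((Z || Z) && !Z)):
        × closes — contains both Z and !Z.
5 branches closed, 2 open.
An open branch gives a countermodel: W=T, X=F, Y=T, Z=F (unmentioned atoms arbitrary); under it the original formula is false.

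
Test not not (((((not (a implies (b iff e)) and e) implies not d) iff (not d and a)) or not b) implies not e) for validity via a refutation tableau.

Assume the negation and expand:
Initial set: {not not not (((((not (a implies (b iff e)) and e) implies not d) iff (not d and a)) or not b) implies not e)}.
not not not (((((not (a implies (b iff e)) and e) implies not d) iff (not d and a)) or not b) implies not e): drop double negation, giving not (((((not (a implies (b iff e)) and e) implies not d) iff (not d and a)) or not b) implies not e).
not (((((not (a implies (b iff e)) and e) implies not d) iff (not d and a)) or not b) implies not e): α-rule — add ((((not (a implies (b iff e)) and e) implies not d) iff (not d and a)) or not b), not not e.
((((not (a implies (b iff e)) and e) implies not d) iff (not d and a)) or not b): β-rule — branch into (((not (a implies (b iff e)) and e) implies not d) iff (not d and a))  //  not b.
  branch 1 (add (((not (a implies (b iff e)) and e) implies not d) iff (not d and a))):
    (((not (a implies (b iff e)) and e) implies not d) iff (not d and a)): β-rule — branch into ((not (a implies (b iff e)) and e) implies not d), (not d and a)  //  not ((not (a implies (b iff e)) and e) implies not d), not (not d and a).
      branch 1.1 (add ((not (a implies (b iff e)) and e) implies not d), (not d and a)):
        (not d and a): α-rule — add not d, a.
        ((not (a implies (b iff e)) and e) implies not d): β-rule — branch into not (not (a implies (b iff e)) and e)  //  not d.
          branch 1.1.1 (add not (not (a implies (b iff e)) and e)):
            not (not (a implies (b iff e)) and e): β-rule — branch into not not (a implies (b iff e))  //  not e.
              branch 1.1.1.1 (add not not (a implies (b iff e))):
                not not (a implies (b iff e)): β-rule — branch into not a  //  (b iff e).
                  branch 1.1.1.1.1 (add not a):
                    × closes — contains both a and not a.
                  branch 1.1.1.1.2 (add (b iff e)):
                    (b iff e): β-rule — branch into b, e  //  not b, not e.
                      branch 1.1.1.1.2.1 (add b, e):
                        ○ open, literals {a=1, b=1, d=0, e=1}.
                      branch 1.1.1.1.2.2 (add not b, not e):
                        × closes — contains both e and not e.
              branch 1.1.1.2 (add not e):
                × closes — contains both e and not e.
          branch 1.1.2 (add not d):
            ○ open, literals {a=1, d=0, e=1}.
      branch 1.2 (add not ((not (a implies (b iff e)) and e) implies not d), not (not d and a)):
        not ((not (a implies (b iff e)) and e) implies not d): α-rule — add (not (a implies (b iff e)) and e), not not d.
        (not (a implies (b iff e)) and e): α-rule — add not (a implies (b iff e)), e.
        not (a implies (b iff e)): α-rule — add a, not (b iff e).
        not (not d and a): β-rule — branch into not not d  //  not a.
          branch 1.2.1 (add not not d):
            not (b iff e): β-rule — branch into b, not e  //  not b, e.
              branch 1.2.1.1 (add b, not e):
                × closes — contains both e and not e.
              branch 1.2.1.2 (add not b, e):
                ○ open, literals {a=1, b=0, d=1, e=1}.
          branch 1.2.2 (add not a):
            × closes — contains both a and not a.
  branch 2 (add not b):
    ○ open, literals {b=0, e=1}.
5 branches closed, 4 open.
An open branch gives a countermodel: a=1, b=1, d=0, e=1 (unmentioned atoms arbitrary); under it the original formula is false.

Not valid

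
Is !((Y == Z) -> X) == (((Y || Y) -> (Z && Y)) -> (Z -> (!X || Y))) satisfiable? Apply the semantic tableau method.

Satisfiable

Initial set: {(!((Y == Z) -> X) == (((Y || Y) -> (Z && Y)) -> (Z -> (!X || Y))))}.
(!((Y == Z) -> X) == (((Y || Y) -> (Z && Y)) -> (Z -> (!X || Y)))): β-rule — branch into !((Y == Z) -> X), (((Y || Y) -> (Z && Y)) -> (Z -> (!X || Y)))  //  !!((Y == Z) -> X), !(((Y || Y) -> (Z && Y)) -> (Z -> (!X || Y))).
  branch 1 (add !((Y == Z) -> X), (((Y || Y) -> (Z && Y)) -> (Z -> (!X || Y)))):
    !((Y == Z) -> X): α-rule — add (Y == Z), !X.
    (((Y || Y) -> (Z && Y)) -> (Z -> (!X || Y))): β-rule — branch into !((Y || Y) -> (Z && Y))  //  (Z -> (!X || Y)).
      branch 1.1 (add !((Y || Y) -> (Z && Y))):
        !((Y || Y) -> (Z && Y)): α-rule — add (Y || Y), !(Z && Y).
        (Y == Z): β-rule — branch into Y, Z  //  !Y, !Z.
          branch 1.1.1 (add Y, Z):
            (Y || Y): β-rule — branch into Y  //  Y.
              branch 1.1.1.1 (add Y):
                !(Z && Y): β-rule — branch into !Z  //  !Y.
                  branch 1.1.1.1.1 (add !Z):
                    × closes — contains both Z and !Z.
                  branch 1.1.1.1.2 (add !Y):
                    × closes — contains both Y and !Y.
              branch 1.1.1.2 (add Y):
                !(Z && Y): β-rule — branch into !Z  //  !Y.
                  branch 1.1.1.2.1 (add !Z):
                    × closes — contains both Z and !Z.
                  branch 1.1.1.2.2 (add !Y):
                    × closes — contains both Y and !Y.
          branch 1.1.2 (add !Y, !Z):
            (Y || Y): β-rule — branch into Y  //  Y.
              branch 1.1.2.1 (add Y):
                × closes — contains both Y and !Y.
              branch 1.1.2.2 (add Y):
                × closes — contains both Y and !Y.
      branch 1.2 (add (Z -> (!X || Y))):
        (Y == Z): β-rule — branch into Y, Z  //  !Y, !Z.
          branch 1.2.1 (add Y, Z):
            (Z -> (!X || Y)): β-rule — branch into !Z  //  (!X || Y).
              branch 1.2.1.1 (add !Z):
                × closes — contains both Z and !Z.
              branch 1.2.1.2 (add (!X || Y)):
                (!X || Y): β-rule — branch into !X  //  Y.
                  branch 1.2.1.2.1 (add !X):
                    ○ open, literals {X=0, Y=1, Z=1}.
                  branch 1.2.1.2.2 (add Y):
                    ○ open, literals {X=0, Y=1, Z=1}.
          branch 1.2.2 (add !Y, !Z):
            (Z -> (!X || Y)): β-rule — branch into !Z  //  (!X || Y).
              branch 1.2.2.1 (add !Z):
                ○ open, literals {X=0, Y=0, Z=0}.
              branch 1.2.2.2 (add (!X || Y)):
                (!X || Y): β-rule — branch into !X  //  Y.
                  branch 1.2.2.2.1 (add !X):
                    ○ open, literals {X=0, Y=0, Z=0}.
                  branch 1.2.2.2.2 (add Y):
                    × closes — contains both Y and !Y.
  branch 2 (add !!((Y == Z) -> X), !(((Y || Y) -> (Z && Y)) -> (Z -> (!X || Y)))):
    !(((Y || Y) -> (Z && Y)) -> (Z -> (!X || Y))): α-rule — add ((Y || Y) -> (Z && Y)), !(Z -> (!X || Y)).
    !(Z -> (!X || Y)): α-rule — add Z, !(!X || Y).
    !(!X || Y): α-rule — add !!X, !Y.
    !!((Y == Z) -> X): β-rule — branch into !(Y == Z)  //  X.
      branch 2.1 (add !(Y == Z)):
        ((Y || Y) -> (Z && Y)): β-rule — branch into !(Y || Y)  //  (Z && Y).
          branch 2.1.1 (add !(Y || Y)):
            !(Y || Y): α-rule — add !Y, !Y.
            !(Y == Z): β-rule — branch into Y, !Z  //  !Y, Z.
              branch 2.1.1.1 (add Y, !Z):
                × closes — contains both Y and !Y.
              branch 2.1.1.2 (add !Y, Z):
                ○ open, literals {X=1, Y=0, Z=1}.
          branch 2.1.2 (add (Z && Y)):
            (Z && Y): α-rule — add Z, Y.
            × closes — contains both Y and !Y.
      branch 2.2 (add X):
        ((Y || Y) -> (Z && Y)): β-rule — branch into !(Y || Y)  //  (Z && Y).
          branch 2.2.1 (add !(Y || Y)):
            !(Y || Y): α-rule — add !Y, !Y.
            ○ open, literals {X=1, Y=0, Z=1}.
          branch 2.2.2 (add (Z && Y)):
            (Z && Y): α-rule — add Z, Y.
            × closes — contains both Y and !Y.
11 branches closed, 6 open.
An open branch gives a satisfying assignment: X=0, Y=1, Z=1.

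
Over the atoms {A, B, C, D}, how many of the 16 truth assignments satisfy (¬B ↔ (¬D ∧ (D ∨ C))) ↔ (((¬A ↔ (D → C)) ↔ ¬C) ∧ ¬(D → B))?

Initial set: {((¬B ↔ (¬D ∧ (D ∨ C))) ↔ (((¬A ↔ (D → C)) ↔ ¬C) ∧ ¬(D → B)))}.
((¬B ↔ (¬D ∧ (D ∨ C))) ↔ (((¬A ↔ (D → C)) ↔ ¬C) ∧ ¬(D → B))): β-rule — branch into (¬B ↔ (¬D ∧ (D ∨ C))), (((¬A ↔ (D → C)) ↔ ¬C) ∧ ¬(D → B))  //  ¬(¬B ↔ (¬D ∧ (D ∨ C))), ¬(((¬A ↔ (D → C)) ↔ ¬C) ∧ ¬(D → B)).
  branch 1 (add (¬B ↔ (¬D ∧ (D ∨ C))), (((¬A ↔ (D → C)) ↔ ¬C) ∧ ¬(D → B))):
    (((¬A ↔ (D → C)) ↔ ¬C) ∧ ¬(D → B)): α-rule — add ((¬A ↔ (D → C)) ↔ ¬C), ¬(D → B).
    ¬(D → B): α-rule — add D, ¬B.
    (¬B ↔ (¬D ∧ (D ∨ C))): β-rule — branch into ¬B, (¬D ∧ (D ∨ C))  //  ¬¬B, ¬(¬D ∧ (D ∨ C)).
      branch 1.1 (add ¬B, (¬D ∧ (D ∨ C))):
        (¬D ∧ (D ∨ C)): α-rule — add ¬D, (D ∨ C).
        × closes — contains both D and ¬D.
      branch 1.2 (add ¬¬B, ¬(¬D ∧ (D ∨ C))):
        × closes — contains both B and ¬B.
  branch 2 (add ¬(¬B ↔ (¬D ∧ (D ∨ C))), ¬(((¬A ↔ (D → C)) ↔ ¬C) ∧ ¬(D → B))):
    ¬(¬B ↔ (¬D ∧ (D ∨ C))): β-rule — branch into ¬B, ¬(¬D ∧ (D ∨ C))  //  ¬¬B, (¬D ∧ (D ∨ C)).
      branch 2.1 (add ¬B, ¬(¬D ∧ (D ∨ C))):
        ¬(((¬A ↔ (D → C)) ↔ ¬C) ∧ ¬(D → B)): β-rule — branch into ¬((¬A ↔ (D → C)) ↔ ¬C)  //  ¬¬(D → B).
          branch 2.1.1 (add ¬((¬A ↔ (D → C)) ↔ ¬C)):
            ¬(¬D ∧ (D ∨ C)): β-rule — branch into ¬¬D  //  ¬(D ∨ C).
              branch 2.1.1.1 (add ¬¬D):
                ¬((¬A ↔ (D → C)) ↔ ¬C): β-rule — branch into (¬A ↔ (D → C)), ¬¬C  //  ¬(¬A ↔ (D → C)), ¬C.
                  branch 2.1.1.1.1 (add (¬A ↔ (D → C)), ¬¬C):
                    (¬A ↔ (D → C)): β-rule — branch into ¬A, (D → C)  //  ¬¬A, ¬(D → C).
                      branch 2.1.1.1.1.1 (add ¬A, (D → C)):
                        (D → C): β-rule — branch into ¬D  //  C.
                          branch 2.1.1.1.1.1.1 (add ¬D):
                            × closes — contains both D and ¬D.
                          branch 2.1.1.1.1.1.2 (add C):
                            ○ open, literals {A=false, B=false, C=true, D=true}.
                      branch 2.1.1.1.1.2 (add ¬¬A, ¬(D → C)):
                        ¬(D → C): α-rule — add D, ¬C.
                        × closes — contains both C and ¬C.
                  branch 2.1.1.1.2 (add ¬(¬A ↔ (D → C)), ¬C):
                    ¬(¬A ↔ (D → C)): β-rule — branch into ¬A, ¬(D → C)  //  ¬¬A, (D → C).
                      branch 2.1.1.1.2.1 (add ¬A, ¬(D → C)):
                        ¬(D → C): α-rule — add D, ¬C.
                        ○ open, literals {A=false, B=false, C=false, D=true}.
                      branch 2.1.1.1.2.2 (add ¬¬A, (D → C)):
                        (D → C): β-rule — branch into ¬D  //  C.
                          branch 2.1.1.1.2.2.1 (add ¬D):
                            × closes — contains both D and ¬D.
                          branch 2.1.1.1.2.2.2 (add C):
                            × closes — contains both C and ¬C.
              branch 2.1.1.2 (add ¬(D ∨ C)):
                ¬(D ∨ C): α-rule — add ¬D, ¬C.
                ¬((¬A ↔ (D → C)) ↔ ¬C): β-rule — branch into (¬A ↔ (D → C)), ¬¬C  //  ¬(¬A ↔ (D → C)), ¬C.
                  branch 2.1.1.2.1 (add (¬A ↔ (D → C)), ¬¬C):
                    × closes — contains both C and ¬C.
                  branch 2.1.1.2.2 (add ¬(¬A ↔ (D → C)), ¬C):
                    ¬(¬A ↔ (D → C)): β-rule — branch into ¬A, ¬(D → C)  //  ¬¬A, (D → C).
                      branch 2.1.1.2.2.1 (add ¬A, ¬(D → C)):
                        ¬(D → C): α-rule — add D, ¬C.
                        × closes — contains both D and ¬D.
                      branch 2.1.1.2.2.2 (add ¬¬A, (D → C)):
                        (D → C): β-rule — branch into ¬D  //  C.
                          branch 2.1.1.2.2.2.1 (add ¬D):
                            ○ open, literals {A=true, B=false, C=false, D=false}.
                          branch 2.1.1.2.2.2.2 (add C):
                            × closes — contains both C and ¬C.
          branch 2.1.2 (add ¬¬(D → B)):
            ¬(¬D ∧ (D ∨ C)): β-rule — branch into ¬¬D  //  ¬(D ∨ C).
              branch 2.1.2.1 (add ¬¬D):
                ¬¬(D → B): β-rule — branch into ¬D  //  B.
                  branch 2.1.2.1.1 (add ¬D):
                    × closes — contains both D and ¬D.
                  branch 2.1.2.1.2 (add B):
                    × closes — contains both B and ¬B.
              branch 2.1.2.2 (add ¬(D ∨ C)):
                ¬(D ∨ C): α-rule — add ¬D, ¬C.
                ¬¬(D → B): β-rule — branch into ¬D  //  B.
                  branch 2.1.2.2.1 (add ¬D):
                    ○ open, literals {B=false, C=false, D=false}.
                  branch 2.1.2.2.2 (add B):
                    × closes — contains both B and ¬B.
      branch 2.2 (add ¬¬B, (¬D ∧ (D ∨ C))):
        (¬D ∧ (D ∨ C)): α-rule — add ¬D, (D ∨ C).
        ¬(((¬A ↔ (D → C)) ↔ ¬C) ∧ ¬(D → B)): β-rule — branch into ¬((¬A ↔ (D → C)) ↔ ¬C)  //  ¬¬(D → B).
          branch 2.2.1 (add ¬((¬A ↔ (D → C)) ↔ ¬C)):
            (D ∨ C): β-rule — branch into D  //  C.
              branch 2.2.1.1 (add D):
                × closes — contains both D and ¬D.
              branch 2.2.1.2 (add C):
                ¬((¬A ↔ (D → C)) ↔ ¬C): β-rule — branch into (¬A ↔ (D → C)), ¬¬C  //  ¬(¬A ↔ (D → C)), ¬C.
                  branch 2.2.1.2.1 (add (¬A ↔ (D → C)), ¬¬C):
                    (¬A ↔ (D → C)): β-rule — branch into ¬A, (D → C)  //  ¬¬A, ¬(D → C).
                      branch 2.2.1.2.1.1 (add ¬A, (D → C)):
                        (D → C): β-rule — branch into ¬D  //  C.
                          branch 2.2.1.2.1.1.1 (add ¬D):
                            ○ open, literals {A=false, B=true, C=true, D=false}.
                          branch 2.2.1.2.1.1.2 (add C):
                            ○ open, literals {A=false, B=true, C=true, D=false}.
                      branch 2.2.1.2.1.2 (add ¬¬A, ¬(D → C)):
                        ¬(D → C): α-rule — add D, ¬C.
                        × closes — contains both D and ¬D.
                  branch 2.2.1.2.2 (add ¬(¬A ↔ (D → C)), ¬C):
                    × closes — contains both C and ¬C.
          branch 2.2.2 (add ¬¬(D → B)):
            (D ∨ C): β-rule — branch into D  //  C.
              branch 2.2.2.1 (add D):
                × closes — contains both D and ¬D.
              branch 2.2.2.2 (add C):
                ¬¬(D → B): β-rule — branch into ¬D  //  B.
                  branch 2.2.2.2.1 (add ¬D):
                    ○ open, literals {B=true, C=true, D=false}.
                  branch 2.2.2.2.2 (add B):
                    ○ open, literals {B=true, C=true, D=false}.
16 branches closed, 8 open.
Each open branch fixes some atoms; the unmentioned ones are free. Counting distinct full assignments: branch {A=false, B=false, C=true, D=true} (none free) contributes 1 new; branch {A=false, B=false, C=false, D=true} (none free) contributes 1 new; branch {A=true, B=false, C=false, D=false} (none free) contributes 1 new; branch {B=false, C=false, D=false} (A) contributes 1 new; branch {A=false, B=true, C=true, D=false} (none free) contributes 1 new; branch {A=false, B=true, C=true, D=false} (none free) contributes 0 new; branch {B=true, C=true, D=false} (A) contributes 1 new; branch {B=true, C=true, D=false} (A) contributes 0 new. Total: 6.

6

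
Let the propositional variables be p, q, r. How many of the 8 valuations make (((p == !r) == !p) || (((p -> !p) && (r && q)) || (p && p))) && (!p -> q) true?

5

Initial set: {((((p == !r) == !p) || (((p -> !p) && (r && q)) || (p && p))) && (!p -> q))}.
((((p == !r) == !p) || (((p -> !p) && (r && q)) || (p && p))) && (!p -> q)): α-rule — add (((p == !r) == !p) || (((p -> !p) && (r && q)) || (p && p))), (!p -> q).
(((p == !r) == !p) || (((p -> !p) && (r && q)) || (p && p))): β-rule — branch into ((p == !r) == !p)  //  (((p -> !p) && (r && q)) || (p && p)).
  branch 1 (add ((p == !r) == !p)):
    (!p -> q): β-rule — branch into !!p  //  q.
      branch 1.1 (add !!p):
        ((p == !r) == !p): β-rule — branch into (p == !r), !p  //  !(p == !r), !!p.
          branch 1.1.1 (add (p == !r), !p):
            × closes — contains both p and !p.
          branch 1.1.2 (add !(p == !r), !!p):
            !(p == !r): β-rule — branch into p, !!r  //  !p, !r.
              branch 1.1.2.1 (add p, !!r):
                ○ open, literals {p=T, r=T}.
              branch 1.1.2.2 (add !p, !r):
                × closes — contains both p and !p.
      branch 1.2 (add q):
        ((p == !r) == !p): β-rule — branch into (p == !r), !p  //  !(p == !r), !!p.
          branch 1.2.1 (add (p == !r), !p):
            (p == !r): β-rule — branch into p, !r  //  !p, !!r.
              branch 1.2.1.1 (add p, !r):
                × closes — contains both p and !p.
              branch 1.2.1.2 (add !p, !!r):
                ○ open, literals {p=F, q=T, r=T}.
          branch 1.2.2 (add !(p == !r), !!p):
            !(p == !r): β-rule — branch into p, !!r  //  !p, !r.
              branch 1.2.2.1 (add p, !!r):
                ○ open, literals {p=T, q=T, r=T}.
              branch 1.2.2.2 (add !p, !r):
                × closes — contains both p and !p.
  branch 2 (add (((p -> !p) && (r && q)) || (p && p))):
    (!p -> q): β-rule — branch into !!p  //  q.
      branch 2.1 (add !!p):
        (((p -> !p) && (r && q)) || (p && p)): β-rule — branch into ((p -> !p) && (r && q))  //  (p && p).
          branch 2.1.1 (add ((p -> !p) && (r && q))):
            ((p -> !p) && (r && q)): α-rule — add (p -> !p), (r && q).
            (r && q): α-rule — add r, q.
            (p -> !p): β-rule — branch into !p  //  !p.
              branch 2.1.1.1 (add !p):
                × closes — contains both p and !p.
              branch 2.1.1.2 (add !p):
                × closes — contains both p and !p.
          branch 2.1.2 (add (p && p)):
            (p && p): α-rule — add p, p.
            ○ open, literals {p=T}.
      branch 2.2 (add q):
        (((p -> !p) && (r && q)) || (p && p)): β-rule — branch into ((p -> !p) && (r && q))  //  (p && p).
          branch 2.2.1 (add ((p -> !p) && (r && q))):
            ((p -> !p) && (r && q)): α-rule — add (p -> !p), (r && q).
            (r && q): α-rule — add r, q.
            (p -> !p): β-rule — branch into !p  //  !p.
              branch 2.2.1.1 (add !p):
                ○ open, literals {p=F, q=T, r=T}.
              branch 2.2.1.2 (add !p):
                ○ open, literals {p=F, q=T, r=T}.
          branch 2.2.2 (add (p && p)):
            (p && p): α-rule — add p, p.
            ○ open, literals {p=T, q=T}.
6 branches closed, 7 open.
Each open branch fixes some atoms; the unmentioned ones are free. Counting distinct full assignments: branch {p=T, r=T} (q) contributes 2 new; branch {p=F, q=T, r=T} (none free) contributes 1 new; branch {p=T, q=T, r=T} (none free) contributes 0 new; branch {p=T} (q, r) contributes 2 new; branch {p=F, q=T, r=T} (none free) contributes 0 new; branch {p=F, q=T, r=T} (none free) contributes 0 new; branch {p=T, q=T} (r) contributes 0 new. Total: 5.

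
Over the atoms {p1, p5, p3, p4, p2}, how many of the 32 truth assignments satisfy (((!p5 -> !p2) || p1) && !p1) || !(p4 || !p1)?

Initial set: {((((!p5 -> !p2) || p1) && !p1) || !(p4 || !p1))}.
((((!p5 -> !p2) || p1) && !p1) || !(p4 || !p1)): β-rule — branch into (((!p5 -> !p2) || p1) && !p1)  //  !(p4 || !p1).
  branch 1 (add (((!p5 -> !p2) || p1) && !p1)):
    (((!p5 -> !p2) || p1) && !p1): α-rule — add ((!p5 -> !p2) || p1), !p1.
    ((!p5 -> !p2) || p1): β-rule — branch into (!p5 -> !p2)  //  p1.
      branch 1.1 (add (!p5 -> !p2)):
        (!p5 -> !p2): β-rule — branch into !!p5  //  !p2.
          branch 1.1.1 (add !!p5):
            ○ open, literals {p1=0, p5=1}.
          branch 1.1.2 (add !p2):
            ○ open, literals {p1=0, p2=0}.
      branch 1.2 (add p1):
        × closes — contains both p1 and !p1.
  branch 2 (add !(p4 || !p1)):
    !(p4 || !p1): α-rule — add !p4, !!p1.
    ○ open, literals {p1=1, p4=0}.
1 branch closed, 3 open.
Each open branch fixes some atoms; the unmentioned ones are free. Counting distinct full assignments: branch {p1=0, p5=1} (p3, p4, p2) contributes 8 new; branch {p1=0, p2=0} (p5, p3, p4) contributes 4 new; branch {p1=1, p4=0} (p5, p3, p2) contributes 8 new. Total: 20.

20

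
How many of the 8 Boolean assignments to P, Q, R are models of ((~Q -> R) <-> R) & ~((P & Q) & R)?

5

Initial set: {(((~Q -> R) <-> R) & ~((P & Q) & R))}.
(((~Q -> R) <-> R) & ~((P & Q) & R)): α-rule — add ((~Q -> R) <-> R), ~((P & Q) & R).
((~Q -> R) <-> R): β-rule — branch into (~Q -> R), R  //  ~(~Q -> R), ~R.
  branch 1 (add (~Q -> R), R):
    ~((P & Q) & R): β-rule — branch into ~(P & Q)  //  ~R.
      branch 1.1 (add ~(P & Q)):
        (~Q -> R): β-rule — branch into ~~Q  //  R.
          branch 1.1.1 (add ~~Q):
            ~(P & Q): β-rule — branch into ~P  //  ~Q.
              branch 1.1.1.1 (add ~P):
                ○ open, literals {P=0, Q=1, R=1}.
              branch 1.1.1.2 (add ~Q):
                × closes — contains both Q and ~Q.
          branch 1.1.2 (add R):
            ~(P & Q): β-rule — branch into ~P  //  ~Q.
              branch 1.1.2.1 (add ~P):
                ○ open, literals {P=0, R=1}.
              branch 1.1.2.2 (add ~Q):
                ○ open, literals {Q=0, R=1}.
      branch 1.2 (add ~R):
        × closes — contains both R and ~R.
  branch 2 (add ~(~Q -> R), ~R):
    ~(~Q -> R): α-rule — add ~Q, ~R.
    ~((P & Q) & R): β-rule — branch into ~(P & Q)  //  ~R.
      branch 2.1 (add ~(P & Q)):
        ~(P & Q): β-rule — branch into ~P  //  ~Q.
          branch 2.1.1 (add ~P):
            ○ open, literals {P=0, Q=0, R=0}.
          branch 2.1.2 (add ~Q):
            ○ open, literals {Q=0, R=0}.
      branch 2.2 (add ~R):
        ○ open, literals {Q=0, R=0}.
2 branches closed, 6 open.
Each open branch fixes some atoms; the unmentioned ones are free. Counting distinct full assignments: branch {P=0, Q=1, R=1} (none free) contributes 1 new; branch {P=0, R=1} (Q) contributes 1 new; branch {Q=0, R=1} (P) contributes 1 new; branch {P=0, Q=0, R=0} (none free) contributes 1 new; branch {Q=0, R=0} (P) contributes 1 new; branch {Q=0, R=0} (P) contributes 0 new. Total: 5.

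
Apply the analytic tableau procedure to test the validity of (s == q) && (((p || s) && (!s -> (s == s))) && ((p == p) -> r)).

Not valid

Assume the negation and expand:
Initial set: {!((s == q) && (((p || s) && (!s -> (s == s))) && ((p == p) -> r)))}.
!((s == q) && (((p || s) && (!s -> (s == s))) && ((p == p) -> r))): β-rule — branch into !(s == q)  //  !(((p || s) && (!s -> (s == s))) && ((p == p) -> r)).
  branch 1 (add !(s == q)):
    !(s == q): β-rule — branch into s, !q  //  !s, q.
      branch 1.1 (add s, !q):
        ○ open, literals {q=F, s=T}.
      branch 1.2 (add !s, q):
        ○ open, literals {q=T, s=F}.
  branch 2 (add !(((p || s) && (!s -> (s == s))) && ((p == p) -> r))):
    !(((p || s) && (!s -> (s == s))) && ((p == p) -> r)): β-rule — branch into !((p || s) && (!s -> (s == s)))  //  !((p == p) -> r).
      branch 2.1 (add !((p || s) && (!s -> (s == s)))):
        !((p || s) && (!s -> (s == s))): β-rule — branch into !(p || s)  //  !(!s -> (s == s)).
          branch 2.1.1 (add !(p || s)):
            !(p || s): α-rule — add !p, !s.
            ○ open, literals {p=F, s=F}.
          branch 2.1.2 (add !(!s -> (s == s))):
            !(!s -> (s == s)): α-rule — add !s, !(s == s).
            !(s == s): β-rule — branch into s, !s  //  !s, s.
              branch 2.1.2.1 (add s, !s):
                × closes — contains both s and !s.
              branch 2.1.2.2 (add !s, s):
                × closes — contains both s and !s.
      branch 2.2 (add !((p == p) -> r)):
        !((p == p) -> r): α-rule — add (p == p), !r.
        (p == p): β-rule — branch into p, p  //  !p, !p.
          branch 2.2.1 (add p, p):
            ○ open, literals {p=T, r=F}.
          branch 2.2.2 (add !p, !p):
            ○ open, literals {p=F, r=F}.
2 branches closed, 5 open.
An open branch gives a countermodel: q=F, s=T (unmentioned atoms arbitrary); under it the original formula is false.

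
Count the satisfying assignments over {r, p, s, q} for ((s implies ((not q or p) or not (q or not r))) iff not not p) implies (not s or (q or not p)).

14

Initial set: {(((s implies ((not q or p) or not (q or not r))) iff not not p) implies (not s or (q or not p)))}.
(((s implies ((not q or p) or not (q or not r))) iff not not p) implies (not s or (q or not p))): β-rule — branch into not ((s implies ((not q or p) or not (q or not r))) iff not not p)  //  (not s or (q or not p)).
  branch 1 (add not ((s implies ((not q or p) or not (q or not r))) iff not not p)):
    not ((s implies ((not q or p) or not (q or not r))) iff not not p): β-rule — branch into (s implies ((not q or p) or not (q or not r))), not not not p  //  not (s implies ((not q or p) or not (q or not r))), not not p.
      branch 1.1 (add (s implies ((not q or p) or not (q or not r))), not not not p):
        not not not p: drop double negation, giving not p.
        (s implies ((not q or p) or not (q or not r))): β-rule — branch into not s  //  ((not q or p) or not (q or not r)).
          branch 1.1.1 (add not s):
            ○ open, literals {p=false, s=false}.
          branch 1.1.2 (add ((not q or p) or not (q or not r))):
            ((not q or p) or not (q or not r)): β-rule — branch into (not q or p)  //  not (q or not r).
              branch 1.1.2.1 (add (not q or p)):
                (not q or p): β-rule — branch into not q  //  p.
                  branch 1.1.2.1.1 (add not q):
                    ○ open, literals {p=false, q=false}.
                  branch 1.1.2.1.2 (add p):
                    × closes — contains both p and not p.
              branch 1.1.2.2 (add not (q or not r)):
                not (q or not r): α-rule — add not q, not not r.
                ○ open, literals {p=false, q=false, r=true}.
      branch 1.2 (add not (s implies ((not q or p) or not (q or not r))), not not p):
        not (s implies ((not q or p) or not (q or not r))): α-rule — add s, not ((not q or p) or not (q or not r)).
        not not p: drop double negation, giving p.
        not ((not q or p) or not (q or not r)): α-rule — add not (not q or p), not not (q or not r).
        not (not q or p): α-rule — add not not q, not p.
        × closes — contains both p and not p.
  branch 2 (add (not s or (q or not p))):
    (not s or (q or not p)): β-rule — branch into not s  //  (q or not p).
      branch 2.1 (add not s):
        ○ open, literals {s=false}.
      branch 2.2 (add (q or not p)):
        (q or not p): β-rule — branch into q  //  not p.
          branch 2.2.1 (add q):
            ○ open, literals {q=true}.
          branch 2.2.2 (add not p):
            ○ open, literals {p=false}.
2 branches closed, 6 open.
Each open branch fixes some atoms; the unmentioned ones are free. Counting distinct full assignments: branch {p=false, s=false} (r, q) contributes 4 new; branch {p=false, q=false} (r, s) contributes 2 new; branch {p=false, q=false, r=true} (s) contributes 0 new; branch {s=false} (r, p, q) contributes 4 new; branch {q=true} (r, p, s) contributes 4 new; branch {p=false} (r, s, q) contributes 0 new. Total: 14.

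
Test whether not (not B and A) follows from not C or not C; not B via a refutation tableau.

No

Initial set: {(not C or not C); not B; not not (not B and A)}.
not not (not B and A): α-rule — add not B, A.
(not C or not C): β-rule — branch into not C  //  not C.
  branch 1 (add not C):
    ○ open, literals {A=1, B=0, C=0}.
  branch 2 (add not C):
    ○ open, literals {A=1, B=0, C=0}.
0 branches closed, 2 open.
An open branch gives a countermodel: A=1, B=0, C=0 (unmentioned atoms arbitrary); the premises hold there but the conclusion fails.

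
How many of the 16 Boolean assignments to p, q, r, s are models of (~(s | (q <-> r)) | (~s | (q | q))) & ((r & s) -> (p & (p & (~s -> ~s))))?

11

Initial set: {T ((~(s | (q <-> r)) | (~s | (q | q))) & ((r & s) -> (p & (p & (~s -> ~s)))))}.
T ((~(s | (q <-> r)) | (~s | (q | q))) & ((r & s) -> (p & (p & (~s -> ~s))))): α-rule — add T (~(s | (q <-> r)) | (~s | (q | q))), T ((r & s) -> (p & (p & (~s -> ~s)))).
T (~(s | (q <-> r)) | (~s | (q | q))): β-rule — branch into T ~(s | (q <-> r))  //  T (~s | (q | q)).
  branch 1 (add T ~(s | (q <-> r))):
    T ~(s | (q <-> r)): α-rule — add F s, F (q <-> r).
    T ((r & s) -> (p & (p & (~s -> ~s)))): β-rule — branch into F (r & s)  //  T (p & (p & (~s -> ~s))).
      branch 1.1 (add F (r & s)):
        F (q <-> r): β-rule — branch into T q, F r  //  F q, T r.
          branch 1.1.1 (add T q, F r):
            F (r & s): β-rule — branch into F r  //  F s.
              branch 1.1.1.1 (add F r):
                ○ open, literals {q=true, r=false, s=false}.
              branch 1.1.1.2 (add F s):
                ○ open, literals {q=true, r=false, s=false}.
          branch 1.1.2 (add F q, T r):
            F (r & s): β-rule — branch into F r  //  F s.
              branch 1.1.2.1 (add F r):
                × closes — contains both r and ~r.
              branch 1.1.2.2 (add F s):
                ○ open, literals {q=false, r=true, s=false}.
      branch 1.2 (add T (p & (p & (~s -> ~s)))):
        T (p & (p & (~s -> ~s))): α-rule — add T p, T (p & (~s -> ~s)).
        T (p & (~s -> ~s)): α-rule — add T p, T (~s -> ~s).
        F (q <-> r): β-rule — branch into T q, F r  //  F q, T r.
          branch 1.2.1 (add T q, F r):
            T (~s -> ~s): β-rule — branch into F ~s  //  T ~s.
              branch 1.2.1.1 (add F ~s):
                × closes — contains both s and ~s.
              branch 1.2.1.2 (add T ~s):
                ○ open, literals {p=true, q=true, r=false, s=false}.
          branch 1.2.2 (add F q, T r):
            T (~s -> ~s): β-rule — branch into F ~s  //  T ~s.
              branch 1.2.2.1 (add F ~s):
                × closes — contains both s and ~s.
              branch 1.2.2.2 (add T ~s):
                ○ open, literals {p=true, q=false, r=true, s=false}.
  branch 2 (add T (~s | (q | q))):
    T ((r & s) -> (p & (p & (~s -> ~s)))): β-rule — branch into F (r & s)  //  T (p & (p & (~s -> ~s))).
      branch 2.1 (add F (r & s)):
        T (~s | (q | q)): β-rule — branch into T ~s  //  T (q | q).
          branch 2.1.1 (add T ~s):
            F (r & s): β-rule — branch into F r  //  F s.
              branch 2.1.1.1 (add F r):
                ○ open, literals {r=false, s=false}.
              branch 2.1.1.2 (add F s):
                ○ open, literals {s=false}.
          branch 2.1.2 (add T (q | q)):
            F (r & s): β-rule — branch into F r  //  F s.
              branch 2.1.2.1 (add F r):
                T (q | q): β-rule — branch into T q  //  T q.
                  branch 2.1.2.1.1 (add T q):
                    ○ open, literals {q=true, r=false}.
                  branch 2.1.2.1.2 (add T q):
                    ○ open, literals {q=true, r=false}.
              branch 2.1.2.2 (add F s):
                T (q | q): β-rule — branch into T q  //  T q.
                  branch 2.1.2.2.1 (add T q):
                    ○ open, literals {q=true, s=false}.
                  branch 2.1.2.2.2 (add T q):
                    ○ open, literals {q=true, s=false}.
      branch 2.2 (add T (p & (p & (~s -> ~s)))):
        T (p & (p & (~s -> ~s))): α-rule — add T p, T (p & (~s -> ~s)).
        T (p & (~s -> ~s)): α-rule — add T p, T (~s -> ~s).
        T (~s | (q | q)): β-rule — branch into T ~s  //  T (q | q).
          branch 2.2.1 (add T ~s):
            T (~s -> ~s): β-rule — branch into F ~s  //  T ~s.
              branch 2.2.1.1 (add F ~s):
                × closes — contains both s and ~s.
              branch 2.2.1.2 (add T ~s):
                ○ open, literals {p=true, s=false}.
          branch 2.2.2 (add T (q | q)):
            T (~s -> ~s): β-rule — branch into F ~s  //  T ~s.
              branch 2.2.2.1 (add F ~s):
                T (q | q): β-rule — branch into T q  //  T q.
                  branch 2.2.2.1.1 (add T q):
                    ○ open, literals {p=true, q=true, s=true}.
                  branch 2.2.2.1.2 (add T q):
                    ○ open, literals {p=true, q=true, s=true}.
              branch 2.2.2.2 (add T ~s):
                T (q | q): β-rule — branch into T q  //  T q.
                  branch 2.2.2.2.1 (add T q):
                    ○ open, literals {p=true, q=true, s=false}.
                  branch 2.2.2.2.2 (add T q):
                    ○ open, literals {p=true, q=true, s=false}.
4 branches closed, 16 open.
Each open branch fixes some atoms; the unmentioned ones are free. Counting distinct full assignments: branch {q=true, r=false, s=false} (p) contributes 2 new; branch {q=true, r=false, s=false} (p) contributes 0 new; branch {q=false, r=true, s=false} (p) contributes 2 new; branch {p=true, q=true, r=false, s=false} (none free) contributes 0 new; branch {p=true, q=false, r=true, s=false} (none free) contributes 0 new; branch {r=false, s=false} (p, q) contributes 2 new; branch {s=false} (p, q, r) contributes 2 new; branch {q=true, r=false} (p, s) contributes 2 new; branch {q=true, r=false} (p, s) contributes 0 new; branch {q=true, s=false} (p, r) contributes 0 new; branch {q=true, s=false} (p, r) contributes 0 new; branch {p=true, s=false} (q, r) contributes 0 new; branch {p=true, q=true, s=true} (r) contributes 1 new; branch {p=true, q=true, s=true} (r) contributes 0 new; branch {p=true, q=true, s=false} (r) contributes 0 new; branch {p=true, q=true, s=false} (r) contributes 0 new. Total: 11.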